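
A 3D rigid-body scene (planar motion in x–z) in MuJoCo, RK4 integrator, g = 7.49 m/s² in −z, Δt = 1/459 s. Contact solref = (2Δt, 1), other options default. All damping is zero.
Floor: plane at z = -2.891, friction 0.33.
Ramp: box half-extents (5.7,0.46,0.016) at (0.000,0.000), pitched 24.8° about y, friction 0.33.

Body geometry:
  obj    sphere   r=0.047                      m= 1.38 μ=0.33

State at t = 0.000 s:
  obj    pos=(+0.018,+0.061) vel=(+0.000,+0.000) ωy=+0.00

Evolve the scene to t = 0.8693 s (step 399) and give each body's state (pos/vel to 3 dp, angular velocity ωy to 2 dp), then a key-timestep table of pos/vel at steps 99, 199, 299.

State at t = 0.8693 s:
  obj    pos=(+0.788,-0.295) vel=(+1.771,-0.818) ωy=+41.50

Key-timestep trajectory:
   step    t(s)  obj.x    obj.z    obj.vx   obj.vz 
     99  0.2157   +0.065  +0.039  +0.439  -0.203
    199  0.4336   +0.210  -0.027  +0.883  -0.408
    299  0.6514   +0.450  -0.139  +1.327  -0.613


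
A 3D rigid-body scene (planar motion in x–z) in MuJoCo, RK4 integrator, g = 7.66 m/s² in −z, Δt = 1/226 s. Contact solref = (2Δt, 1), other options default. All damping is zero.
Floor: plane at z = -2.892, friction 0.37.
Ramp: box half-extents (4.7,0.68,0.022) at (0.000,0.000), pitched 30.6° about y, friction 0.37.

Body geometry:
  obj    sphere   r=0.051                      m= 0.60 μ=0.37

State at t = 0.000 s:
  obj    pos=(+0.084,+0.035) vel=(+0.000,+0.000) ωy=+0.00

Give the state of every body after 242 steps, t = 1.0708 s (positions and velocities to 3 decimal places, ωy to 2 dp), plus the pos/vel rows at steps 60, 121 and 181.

State at t = 1.0708 s:
  obj    pos=(+1.459,-0.778) vel=(+2.567,-1.518) ωy=+58.47

Key-timestep trajectory:
   step    t(s)  obj.x    obj.z    obj.vx   obj.vz 
     60  0.2655   +0.169  -0.015  +0.637  -0.376
    121  0.5354   +0.428  -0.168  +1.284  -0.759
    181  0.8009   +0.853  -0.420  +1.920  -1.136


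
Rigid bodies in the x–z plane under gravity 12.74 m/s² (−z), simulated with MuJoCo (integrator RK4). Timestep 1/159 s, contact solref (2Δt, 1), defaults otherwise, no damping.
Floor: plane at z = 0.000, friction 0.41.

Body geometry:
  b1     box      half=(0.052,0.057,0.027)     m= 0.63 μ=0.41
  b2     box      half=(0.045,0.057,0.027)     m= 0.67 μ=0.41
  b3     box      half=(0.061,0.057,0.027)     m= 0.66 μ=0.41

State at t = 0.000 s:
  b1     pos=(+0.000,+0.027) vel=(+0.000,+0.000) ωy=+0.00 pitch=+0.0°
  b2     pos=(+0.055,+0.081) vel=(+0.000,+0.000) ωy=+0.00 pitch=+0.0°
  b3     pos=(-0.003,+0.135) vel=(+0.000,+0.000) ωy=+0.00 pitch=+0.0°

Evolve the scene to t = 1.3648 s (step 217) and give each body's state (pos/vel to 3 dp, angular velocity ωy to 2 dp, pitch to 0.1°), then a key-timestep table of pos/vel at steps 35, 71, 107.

State at t = 1.3648 s:
  b1     pos=(+0.000,+0.027) vel=(+0.000,+0.000) ωy=+0.00 pitch=+0.0°
  b2     pos=(+0.175,+0.027) vel=(+0.000,+0.000) ωy=+0.00 pitch=+180.0°
  b3     pos=(+0.026,+0.081) vel=(+0.000,+0.000) ωy=+0.00 pitch=+0.0°

Key-timestep trajectory:
   step    t(s)  b1.x    b1.z    b1.vx   b1.vz   b2.x    b2.z    b2.vx   b2.vz   b3.x    b3.z    b3.vx   b3.vz 
     35  0.2201   +0.000  +0.027  -0.001  +0.000   +0.058  +0.081  +0.065  -0.013   -0.029  +0.119  -0.036  +0.011
     71  0.4465   +0.000  +0.027  +0.000  +0.000   +0.111  +0.050  +0.202  +0.092   +0.018  +0.086  +0.439  -0.678
    107  0.6730   +0.000  +0.027  +0.000  +0.000   +0.137  +0.051  +0.160  -0.026   +0.026  +0.081  +0.000  +0.000


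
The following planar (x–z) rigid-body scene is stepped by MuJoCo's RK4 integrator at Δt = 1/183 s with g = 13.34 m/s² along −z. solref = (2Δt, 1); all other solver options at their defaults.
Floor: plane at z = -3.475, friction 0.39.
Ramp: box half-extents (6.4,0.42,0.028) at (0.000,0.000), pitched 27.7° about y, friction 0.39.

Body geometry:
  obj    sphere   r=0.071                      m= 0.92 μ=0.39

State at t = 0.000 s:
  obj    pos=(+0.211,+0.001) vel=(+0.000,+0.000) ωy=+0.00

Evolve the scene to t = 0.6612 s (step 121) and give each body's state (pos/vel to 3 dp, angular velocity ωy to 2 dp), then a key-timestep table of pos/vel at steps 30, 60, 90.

State at t = 0.6612 s:
  obj    pos=(+1.068,-0.449) vel=(+2.593,-1.361) ωy=+41.24

Key-timestep trajectory:
   step    t(s)  obj.x    obj.z    obj.vx   obj.vz 
     30  0.1639   +0.264  -0.027  +0.643  -0.338
     60  0.3279   +0.422  -0.110  +1.286  -0.675
     90  0.4918   +0.685  -0.248  +1.929  -1.013


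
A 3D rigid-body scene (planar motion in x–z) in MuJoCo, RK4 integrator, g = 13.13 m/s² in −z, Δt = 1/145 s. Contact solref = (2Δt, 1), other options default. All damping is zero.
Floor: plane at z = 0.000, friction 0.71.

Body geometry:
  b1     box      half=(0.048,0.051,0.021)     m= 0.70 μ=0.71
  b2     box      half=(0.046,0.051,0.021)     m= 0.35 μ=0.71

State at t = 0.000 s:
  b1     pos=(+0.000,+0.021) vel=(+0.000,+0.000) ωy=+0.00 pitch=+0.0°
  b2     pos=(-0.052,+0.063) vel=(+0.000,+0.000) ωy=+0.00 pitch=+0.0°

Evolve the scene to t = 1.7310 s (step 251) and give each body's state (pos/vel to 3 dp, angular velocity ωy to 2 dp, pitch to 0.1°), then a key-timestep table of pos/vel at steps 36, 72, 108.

State at t = 1.7310 s:
  b1     pos=(+0.000,+0.021) vel=(+0.000,+0.000) ωy=+0.00 pitch=+0.0°
  b2     pos=(-0.096,+0.046) vel=(+0.000,+0.000) ωy=+0.00 pitch=-90.0°

Key-timestep trajectory:
   step    t(s)  b1.x    b1.z    b1.vx   b1.vz   b2.x    b2.z    b2.vx   b2.vz 
     36  0.2483   +0.000  +0.021  +0.000  +0.000   -0.086  +0.049  -0.269  -0.067
     72  0.4966   +0.000  +0.021  +0.000  +0.000   -0.112  +0.050  +0.041  -0.004
    108  0.7448   +0.000  +0.021  +0.000  +0.000   -0.097  +0.046  -0.136  -0.003


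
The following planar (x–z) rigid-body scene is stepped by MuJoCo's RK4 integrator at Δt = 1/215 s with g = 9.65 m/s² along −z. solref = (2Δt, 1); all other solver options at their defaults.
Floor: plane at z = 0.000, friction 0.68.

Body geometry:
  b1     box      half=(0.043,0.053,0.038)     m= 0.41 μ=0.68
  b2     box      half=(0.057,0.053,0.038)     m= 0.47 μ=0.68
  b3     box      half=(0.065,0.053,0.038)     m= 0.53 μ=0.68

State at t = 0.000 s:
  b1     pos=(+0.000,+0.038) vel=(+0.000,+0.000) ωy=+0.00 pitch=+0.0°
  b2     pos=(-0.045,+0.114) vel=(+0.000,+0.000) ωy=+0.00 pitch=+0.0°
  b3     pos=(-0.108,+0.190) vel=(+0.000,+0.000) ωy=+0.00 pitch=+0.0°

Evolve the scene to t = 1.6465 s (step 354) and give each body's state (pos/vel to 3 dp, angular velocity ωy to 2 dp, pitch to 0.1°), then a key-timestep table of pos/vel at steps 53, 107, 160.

State at t = 1.6465 s:
  b1     pos=(+0.000,+0.038) vel=(+0.000,+0.000) ωy=+0.00 pitch=+0.0°
  b2     pos=(-0.095,+0.057) vel=(+0.000,+0.000) ωy=+0.00 pitch=-90.0°
  b3     pos=(-0.231,+0.065) vel=(+0.000,+0.000) ωy=+0.00 pitch=-90.0°

Key-timestep trajectory:
   step    t(s)  b1.x    b1.z    b1.vx   b1.vz   b2.x    b2.z    b2.vx   b2.vz   b3.x    b3.z    b3.vx   b3.vz 
     53  0.2465   +0.000  +0.038  +0.000  +0.000   -0.082  +0.084  -0.267  -0.630   -0.191  +0.070  -0.417  +0.036
    107  0.4977   +0.000  +0.038  +0.000  +0.000   -0.115  +0.066  +0.091  -0.025   -0.253  +0.074  -0.003  +0.000
    160  0.7442   +0.000  +0.038  +0.000  +0.000   -0.097  +0.058  +0.015  +0.006   -0.225  +0.068  -0.044  -0.021


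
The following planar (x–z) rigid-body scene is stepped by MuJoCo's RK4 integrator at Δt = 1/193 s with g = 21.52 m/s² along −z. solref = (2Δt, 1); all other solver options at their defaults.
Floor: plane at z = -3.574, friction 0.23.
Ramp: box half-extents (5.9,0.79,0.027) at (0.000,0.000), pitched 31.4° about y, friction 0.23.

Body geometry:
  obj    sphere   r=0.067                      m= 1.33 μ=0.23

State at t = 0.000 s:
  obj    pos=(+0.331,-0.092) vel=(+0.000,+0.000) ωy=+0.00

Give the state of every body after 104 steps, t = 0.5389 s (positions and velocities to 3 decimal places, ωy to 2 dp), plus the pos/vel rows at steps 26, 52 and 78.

State at t = 0.5389 s:
  obj    pos=(+1.324,-0.698) vel=(+3.684,-2.249) ωy=+64.38

Key-timestep trajectory:
   step    t(s)  obj.x    obj.z    obj.vx   obj.vz 
     26  0.1347   +0.393  -0.130  +0.922  -0.563
     52  0.2694   +0.579  -0.244  +1.842  -1.125
     78  0.4041   +0.890  -0.433  +2.763  -1.687


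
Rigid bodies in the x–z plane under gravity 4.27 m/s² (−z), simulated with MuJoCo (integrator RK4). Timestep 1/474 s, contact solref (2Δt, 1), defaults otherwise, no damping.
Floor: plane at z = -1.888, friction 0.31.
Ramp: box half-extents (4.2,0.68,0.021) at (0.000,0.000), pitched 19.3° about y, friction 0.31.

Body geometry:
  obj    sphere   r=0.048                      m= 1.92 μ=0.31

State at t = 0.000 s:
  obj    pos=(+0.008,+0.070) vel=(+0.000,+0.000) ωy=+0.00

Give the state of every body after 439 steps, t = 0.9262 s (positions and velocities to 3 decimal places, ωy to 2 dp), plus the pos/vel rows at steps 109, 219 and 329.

State at t = 0.9262 s:
  obj    pos=(+0.416,-0.073) vel=(+0.881,-0.309) ωy=+19.45

Key-timestep trajectory:
   step    t(s)  obj.x    obj.z    obj.vx   obj.vz 
    109  0.2300   +0.033  +0.061  +0.219  -0.077
    219  0.4620   +0.110  +0.035  +0.440  -0.154
    329  0.6941   +0.237  -0.010  +0.660  -0.231


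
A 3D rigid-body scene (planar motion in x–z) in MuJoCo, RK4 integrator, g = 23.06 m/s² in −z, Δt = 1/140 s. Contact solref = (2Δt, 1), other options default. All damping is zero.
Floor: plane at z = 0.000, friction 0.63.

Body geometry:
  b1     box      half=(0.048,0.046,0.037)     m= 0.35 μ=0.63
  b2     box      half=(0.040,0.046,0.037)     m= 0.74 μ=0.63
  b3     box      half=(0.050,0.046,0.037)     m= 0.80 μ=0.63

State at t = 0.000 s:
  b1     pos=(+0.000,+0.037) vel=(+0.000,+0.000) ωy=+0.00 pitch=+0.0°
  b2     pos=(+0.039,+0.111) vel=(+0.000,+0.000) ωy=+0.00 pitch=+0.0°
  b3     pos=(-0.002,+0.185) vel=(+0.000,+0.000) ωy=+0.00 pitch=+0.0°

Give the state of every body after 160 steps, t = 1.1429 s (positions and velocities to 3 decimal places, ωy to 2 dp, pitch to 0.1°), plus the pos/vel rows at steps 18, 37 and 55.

State at t = 1.1429 s:
  b1     pos=(+0.000,+0.037) vel=(+0.000,+0.000) ωy=+0.00 pitch=+0.1°
  b2     pos=(+0.040,+0.111) vel=(+0.000,+0.000) ωy=+0.00 pitch=+0.2°
  b3     pos=(-0.119,+0.037) vel=(+0.000,+0.000) ωy=+0.00 pitch=+180.0°

Key-timestep trajectory:
   step    t(s)  b1.x    b1.z    b1.vx   b1.vz   b2.x    b2.z    b2.vx   b2.vz   b3.x    b3.z    b3.vx   b3.vz 
     18  0.1286   +0.000  +0.037  +0.001  +0.000   +0.039  +0.111  +0.003  +0.000   -0.006  +0.184  -0.096  -0.014
     37  0.2643   +0.000  +0.037  +0.000  +0.001   +0.040  +0.111  +0.000  +0.001   -0.044  +0.138  -0.393  -1.312
     55  0.3929   +0.000  +0.037  +0.000  +0.000   +0.040  +0.111  +0.000  +0.000   -0.121  +0.039  -0.469  -1.602


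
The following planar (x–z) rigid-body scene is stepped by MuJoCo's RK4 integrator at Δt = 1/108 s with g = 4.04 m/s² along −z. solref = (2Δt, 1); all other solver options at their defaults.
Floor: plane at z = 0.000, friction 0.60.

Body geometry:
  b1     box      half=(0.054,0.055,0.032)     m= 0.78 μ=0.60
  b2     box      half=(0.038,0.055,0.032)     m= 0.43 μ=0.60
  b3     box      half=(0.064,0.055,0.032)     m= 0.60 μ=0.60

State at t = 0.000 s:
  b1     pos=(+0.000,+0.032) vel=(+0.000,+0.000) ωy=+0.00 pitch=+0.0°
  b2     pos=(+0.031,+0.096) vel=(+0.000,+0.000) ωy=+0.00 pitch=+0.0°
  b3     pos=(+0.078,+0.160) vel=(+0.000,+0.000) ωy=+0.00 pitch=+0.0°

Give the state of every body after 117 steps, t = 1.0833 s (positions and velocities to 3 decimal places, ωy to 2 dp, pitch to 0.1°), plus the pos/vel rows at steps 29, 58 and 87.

State at t = 1.0833 s:
  b1     pos=(+0.000,+0.032) vel=(+0.000,+0.000) ωy=+0.00 pitch=+0.0°
  b2     pos=(+0.031,+0.096) vel=(+0.000,+0.000) ωy=+0.00 pitch=+0.0°
  b3     pos=(+0.106,+0.064) vel=(+0.000,+0.002) ωy=+0.01 pitch=+90.0°

Key-timestep trajectory:
   step    t(s)  b1.x    b1.z    b1.vx   b1.vz   b2.x    b2.z    b2.vx   b2.vz   b3.x    b3.z    b3.vx   b3.vz 
     29  0.2685   +0.000  +0.032  +0.000  +0.000   +0.031  +0.096  +0.000  +0.000   +0.095  +0.149  +0.125  -0.142
     58  0.5370   +0.000  +0.032  +0.000  +0.000   +0.031  +0.096  +0.000  +0.000   +0.120  +0.069  -0.023  +0.018
     87  0.8056   +0.000  +0.032  +0.000  +0.000   +0.031  +0.096  -0.001  +0.001   +0.105  +0.065  +0.067  -0.031


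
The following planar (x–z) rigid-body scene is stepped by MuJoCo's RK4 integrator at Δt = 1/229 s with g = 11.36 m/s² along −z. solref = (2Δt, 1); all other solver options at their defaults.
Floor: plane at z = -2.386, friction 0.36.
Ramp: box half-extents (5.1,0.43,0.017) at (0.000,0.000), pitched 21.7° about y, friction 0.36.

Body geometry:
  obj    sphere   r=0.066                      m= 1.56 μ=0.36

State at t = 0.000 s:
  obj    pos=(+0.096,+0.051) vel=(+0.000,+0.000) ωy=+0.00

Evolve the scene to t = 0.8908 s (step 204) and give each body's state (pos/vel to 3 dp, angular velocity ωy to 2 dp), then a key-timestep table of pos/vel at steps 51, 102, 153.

State at t = 0.8908 s:
  obj    pos=(+1.202,-0.389) vel=(+2.483,-0.988) ωy=+40.49

Key-timestep trajectory:
   step    t(s)  obj.x    obj.z    obj.vx   obj.vz 
     51  0.2227   +0.165  +0.024  +0.621  -0.247
    102  0.4454   +0.373  -0.059  +1.242  -0.494
    153  0.6681   +0.718  -0.197  +1.863  -0.741


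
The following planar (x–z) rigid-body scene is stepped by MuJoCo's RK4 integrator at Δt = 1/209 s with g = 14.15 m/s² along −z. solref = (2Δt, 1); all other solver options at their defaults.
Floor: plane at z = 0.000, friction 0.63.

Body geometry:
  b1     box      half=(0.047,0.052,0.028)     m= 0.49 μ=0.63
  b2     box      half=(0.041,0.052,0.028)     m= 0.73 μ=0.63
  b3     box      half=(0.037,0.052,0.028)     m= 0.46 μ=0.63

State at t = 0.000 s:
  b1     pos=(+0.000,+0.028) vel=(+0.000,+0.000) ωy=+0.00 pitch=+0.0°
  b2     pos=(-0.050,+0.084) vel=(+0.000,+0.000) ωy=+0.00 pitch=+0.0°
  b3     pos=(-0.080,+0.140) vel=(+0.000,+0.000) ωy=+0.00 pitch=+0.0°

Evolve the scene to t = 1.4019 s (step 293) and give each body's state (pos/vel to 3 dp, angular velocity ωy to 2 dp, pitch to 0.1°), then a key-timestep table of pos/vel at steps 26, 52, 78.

State at t = 1.4019 s:
  b1     pos=(+0.000,+0.028) vel=(+0.000,+0.000) ωy=+0.00 pitch=+0.0°
  b2     pos=(-0.087,+0.041) vel=(+0.000,+0.000) ωy=+0.00 pitch=-90.0°
  b3     pos=(-0.237,+0.028) vel=(+0.000,+0.000) ωy=+0.00 pitch=+180.0°

Key-timestep trajectory:
   step    t(s)  b1.x    b1.z    b1.vx   b1.vz   b2.x    b2.z    b2.vx   b2.vz   b3.x    b3.z    b3.vx   b3.vz 
     26  0.1244   +0.000  +0.028  +0.001  +0.000   -0.061  +0.080  -0.204  -0.116   -0.113  +0.118  -0.529  -0.537
     52  0.2488   +0.000  +0.028  +0.000  +0.000   -0.093  +0.044  -0.132  +0.106   -0.183  +0.043  -0.377  +0.191
     78  0.3732   +0.000  +0.028  +0.000  +0.000   -0.085  +0.042  +0.029  +0.060   -0.230  +0.034  -0.470  -0.412


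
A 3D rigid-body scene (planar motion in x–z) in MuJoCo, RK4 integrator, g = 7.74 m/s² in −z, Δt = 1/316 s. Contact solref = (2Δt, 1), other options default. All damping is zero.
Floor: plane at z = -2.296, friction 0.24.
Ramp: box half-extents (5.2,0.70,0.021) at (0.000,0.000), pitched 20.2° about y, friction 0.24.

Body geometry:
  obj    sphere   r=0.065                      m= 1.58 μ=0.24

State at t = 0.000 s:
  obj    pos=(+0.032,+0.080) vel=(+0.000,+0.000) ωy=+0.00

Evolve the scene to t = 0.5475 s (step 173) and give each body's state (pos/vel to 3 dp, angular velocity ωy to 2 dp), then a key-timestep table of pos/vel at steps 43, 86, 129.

State at t = 0.5475 s:
  obj    pos=(+0.301,-0.019) vel=(+0.981,-0.361) ωy=+16.08

Key-timestep trajectory:
   step    t(s)  obj.x    obj.z    obj.vx   obj.vz 
     43  0.1361   +0.049  +0.074  +0.244  -0.090
     86  0.2722   +0.098  +0.055  +0.488  -0.179
    129  0.4082   +0.181  +0.025  +0.731  -0.269


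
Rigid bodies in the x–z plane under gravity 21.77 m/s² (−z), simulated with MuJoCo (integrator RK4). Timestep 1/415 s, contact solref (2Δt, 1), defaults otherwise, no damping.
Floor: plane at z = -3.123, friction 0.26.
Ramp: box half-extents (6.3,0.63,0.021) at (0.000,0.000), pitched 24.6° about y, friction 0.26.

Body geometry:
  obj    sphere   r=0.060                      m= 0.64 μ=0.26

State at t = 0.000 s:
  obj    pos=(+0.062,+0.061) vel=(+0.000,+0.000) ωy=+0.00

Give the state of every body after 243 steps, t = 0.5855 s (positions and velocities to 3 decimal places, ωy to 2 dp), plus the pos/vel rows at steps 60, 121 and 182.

State at t = 0.5855 s:
  obj    pos=(+1.071,-0.401) vel=(+3.446,-1.578) ωy=+63.16

Key-timestep trajectory:
   step    t(s)  obj.x    obj.z    obj.vx   obj.vz 
     60  0.1446   +0.123  +0.033  +0.851  -0.390
    121  0.2916   +0.312  -0.054  +1.716  -0.786
    182  0.4386   +0.628  -0.198  +2.581  -1.182


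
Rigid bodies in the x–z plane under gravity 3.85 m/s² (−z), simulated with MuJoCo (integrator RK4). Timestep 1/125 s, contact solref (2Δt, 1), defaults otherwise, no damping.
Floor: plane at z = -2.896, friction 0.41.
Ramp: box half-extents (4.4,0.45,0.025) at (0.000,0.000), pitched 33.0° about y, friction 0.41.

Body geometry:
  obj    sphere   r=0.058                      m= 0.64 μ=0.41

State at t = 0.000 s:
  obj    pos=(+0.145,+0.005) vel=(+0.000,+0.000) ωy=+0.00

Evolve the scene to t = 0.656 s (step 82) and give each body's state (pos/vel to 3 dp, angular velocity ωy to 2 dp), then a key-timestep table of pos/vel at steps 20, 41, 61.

State at t = 0.656 s:
  obj    pos=(+0.415,-0.171) vel=(+0.824,-0.535) ωy=+16.93

Key-timestep trajectory:
   step    t(s)  obj.x    obj.z    obj.vx   obj.vz 
     20  0.1600   +0.161  -0.006  +0.201  -0.131
     41  0.3280   +0.213  -0.039  +0.412  -0.268
     61  0.4880   +0.295  -0.092  +0.613  -0.398


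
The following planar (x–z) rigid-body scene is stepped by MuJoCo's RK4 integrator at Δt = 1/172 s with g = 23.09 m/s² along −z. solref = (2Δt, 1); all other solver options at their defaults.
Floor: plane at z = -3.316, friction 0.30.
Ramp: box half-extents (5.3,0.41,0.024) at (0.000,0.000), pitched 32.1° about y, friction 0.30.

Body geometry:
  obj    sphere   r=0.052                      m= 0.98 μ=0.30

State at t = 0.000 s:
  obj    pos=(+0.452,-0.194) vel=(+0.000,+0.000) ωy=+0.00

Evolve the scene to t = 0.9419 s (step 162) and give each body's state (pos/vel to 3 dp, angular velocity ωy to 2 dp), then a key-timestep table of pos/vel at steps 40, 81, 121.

State at t = 0.9419 s:
  obj    pos=(+3.746,-2.260) vel=(+6.993,-4.387) ωy=+158.71

Key-timestep trajectory:
   step    t(s)  obj.x    obj.z    obj.vx   obj.vz 
     40  0.2326   +0.653  -0.320  +1.727  -1.083
     81  0.4709   +1.276  -0.710  +3.497  -2.194
    121  0.7035   +2.290  -1.347  +5.223  -3.277


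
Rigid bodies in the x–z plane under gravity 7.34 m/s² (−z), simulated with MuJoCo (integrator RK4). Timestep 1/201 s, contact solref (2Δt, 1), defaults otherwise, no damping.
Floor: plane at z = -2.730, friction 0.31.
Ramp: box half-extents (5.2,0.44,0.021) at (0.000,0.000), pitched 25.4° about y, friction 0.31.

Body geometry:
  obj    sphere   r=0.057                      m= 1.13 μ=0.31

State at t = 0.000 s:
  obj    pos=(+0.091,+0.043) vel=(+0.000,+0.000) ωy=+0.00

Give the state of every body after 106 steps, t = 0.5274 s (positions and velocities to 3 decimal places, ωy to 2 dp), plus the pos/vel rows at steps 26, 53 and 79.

State at t = 0.5274 s:
  obj    pos=(+0.374,-0.091) vel=(+1.071,-0.509) ωy=+20.80

Key-timestep trajectory:
   step    t(s)  obj.x    obj.z    obj.vx   obj.vz 
     26  0.1294   +0.108  +0.035  +0.263  -0.125
     53  0.2637   +0.162  +0.010  +0.536  -0.254
     79  0.3930   +0.248  -0.031  +0.799  -0.379


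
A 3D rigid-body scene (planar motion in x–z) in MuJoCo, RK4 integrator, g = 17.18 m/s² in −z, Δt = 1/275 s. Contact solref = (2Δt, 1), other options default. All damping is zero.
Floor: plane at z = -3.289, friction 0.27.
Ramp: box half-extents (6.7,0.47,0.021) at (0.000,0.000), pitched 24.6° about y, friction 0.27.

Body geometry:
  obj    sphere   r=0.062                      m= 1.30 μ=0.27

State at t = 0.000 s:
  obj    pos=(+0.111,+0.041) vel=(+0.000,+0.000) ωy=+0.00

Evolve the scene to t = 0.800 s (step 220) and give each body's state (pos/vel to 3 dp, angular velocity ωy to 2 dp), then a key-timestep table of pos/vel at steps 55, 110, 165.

State at t = 0.800 s:
  obj    pos=(+1.597,-0.640) vel=(+3.716,-1.701) ωy=+65.90

Key-timestep trajectory:
   step    t(s)  obj.x    obj.z    obj.vx   obj.vz 
     55  0.2000   +0.204  -0.002  +0.929  -0.425
    110  0.4000   +0.483  -0.130  +1.858  -0.851
    165  0.6000   +0.947  -0.342  +2.787  -1.276


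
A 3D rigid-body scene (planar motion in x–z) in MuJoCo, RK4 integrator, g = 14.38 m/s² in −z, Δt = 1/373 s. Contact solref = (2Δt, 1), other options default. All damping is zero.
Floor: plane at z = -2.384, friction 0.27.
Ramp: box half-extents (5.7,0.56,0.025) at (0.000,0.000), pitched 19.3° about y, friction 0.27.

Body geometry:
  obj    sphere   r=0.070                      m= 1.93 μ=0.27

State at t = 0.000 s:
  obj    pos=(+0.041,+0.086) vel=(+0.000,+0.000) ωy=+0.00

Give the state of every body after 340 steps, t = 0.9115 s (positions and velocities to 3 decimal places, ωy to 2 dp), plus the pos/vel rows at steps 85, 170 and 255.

State at t = 0.9115 s:
  obj    pos=(+1.372,-0.380) vel=(+2.921,-1.023) ωy=+44.20

Key-timestep trajectory:
   step    t(s)  obj.x    obj.z    obj.vx   obj.vz 
     85  0.2279   +0.124  +0.057  +0.730  -0.256
    170  0.4558   +0.374  -0.030  +1.460  -0.511
    255  0.6836   +0.790  -0.176  +2.191  -0.767


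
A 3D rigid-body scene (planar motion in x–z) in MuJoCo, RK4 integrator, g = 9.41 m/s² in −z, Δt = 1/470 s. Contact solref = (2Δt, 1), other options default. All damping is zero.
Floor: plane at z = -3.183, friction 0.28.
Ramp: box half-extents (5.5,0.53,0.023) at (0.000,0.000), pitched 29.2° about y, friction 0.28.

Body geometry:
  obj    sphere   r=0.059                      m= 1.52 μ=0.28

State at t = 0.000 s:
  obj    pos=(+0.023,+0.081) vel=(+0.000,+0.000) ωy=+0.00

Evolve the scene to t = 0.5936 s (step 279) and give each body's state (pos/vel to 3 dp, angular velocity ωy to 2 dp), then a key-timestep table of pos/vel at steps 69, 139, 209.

State at t = 0.5936 s:
  obj    pos=(+0.527,-0.201) vel=(+1.699,-0.950) ωy=+32.99

Key-timestep trajectory:
   step    t(s)  obj.x    obj.z    obj.vx   obj.vz 
     69  0.1468   +0.054  +0.064  +0.420  -0.235
    139  0.2957   +0.148  +0.011  +0.847  -0.473
    209  0.4447   +0.306  -0.077  +1.273  -0.711


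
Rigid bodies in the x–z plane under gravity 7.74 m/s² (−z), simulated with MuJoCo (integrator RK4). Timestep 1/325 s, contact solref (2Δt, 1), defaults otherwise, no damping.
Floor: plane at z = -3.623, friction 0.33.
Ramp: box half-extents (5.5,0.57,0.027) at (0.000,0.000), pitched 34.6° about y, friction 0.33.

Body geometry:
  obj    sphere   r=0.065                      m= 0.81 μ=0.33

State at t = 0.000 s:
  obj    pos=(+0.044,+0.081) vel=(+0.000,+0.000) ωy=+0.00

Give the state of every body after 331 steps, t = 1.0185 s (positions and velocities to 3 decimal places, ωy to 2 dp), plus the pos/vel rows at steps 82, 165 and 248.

State at t = 1.0185 s:
  obj    pos=(+1.385,-0.843) vel=(+2.632,-1.816) ωy=+49.18

Key-timestep trajectory:
   step    t(s)  obj.x    obj.z    obj.vx   obj.vz 
     82  0.2523   +0.126  +0.025  +0.652  -0.450
    165  0.5077   +0.377  -0.149  +1.312  -0.905
    248  0.7631   +0.797  -0.438  +1.972  -1.360


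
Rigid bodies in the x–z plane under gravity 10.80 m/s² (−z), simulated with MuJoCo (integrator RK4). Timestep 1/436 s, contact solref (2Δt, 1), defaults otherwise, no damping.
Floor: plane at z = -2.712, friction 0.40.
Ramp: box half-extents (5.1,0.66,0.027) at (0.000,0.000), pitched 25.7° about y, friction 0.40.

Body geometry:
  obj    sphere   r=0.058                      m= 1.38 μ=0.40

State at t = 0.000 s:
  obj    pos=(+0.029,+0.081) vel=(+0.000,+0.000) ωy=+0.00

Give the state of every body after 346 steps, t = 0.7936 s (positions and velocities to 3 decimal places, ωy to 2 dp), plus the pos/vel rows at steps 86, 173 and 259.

State at t = 0.7936 s:
  obj    pos=(+0.978,-0.376) vel=(+2.392,-1.151) ωy=+45.77

Key-timestep trajectory:
   step    t(s)  obj.x    obj.z    obj.vx   obj.vz 
     86  0.1972   +0.088  +0.052  +0.595  -0.286
    173  0.3968   +0.266  -0.034  +1.196  -0.576
    259  0.5940   +0.561  -0.176  +1.791  -0.862


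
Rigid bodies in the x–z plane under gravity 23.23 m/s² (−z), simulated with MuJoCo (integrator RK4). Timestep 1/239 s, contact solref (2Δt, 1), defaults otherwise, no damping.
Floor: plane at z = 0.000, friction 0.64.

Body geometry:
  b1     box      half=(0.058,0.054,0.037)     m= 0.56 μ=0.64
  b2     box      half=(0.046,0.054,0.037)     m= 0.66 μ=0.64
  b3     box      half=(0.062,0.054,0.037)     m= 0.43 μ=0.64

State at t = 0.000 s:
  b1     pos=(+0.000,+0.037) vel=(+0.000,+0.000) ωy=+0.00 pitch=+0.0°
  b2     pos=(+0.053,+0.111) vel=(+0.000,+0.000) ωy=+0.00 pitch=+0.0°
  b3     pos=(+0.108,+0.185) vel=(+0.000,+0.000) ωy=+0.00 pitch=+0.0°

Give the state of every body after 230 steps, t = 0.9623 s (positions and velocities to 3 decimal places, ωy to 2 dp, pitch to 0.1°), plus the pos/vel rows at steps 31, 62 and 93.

State at t = 0.9623 s:
  b1     pos=(+0.000,+0.037) vel=(+0.000,+0.000) ωy=+0.00 pitch=+0.0°
  b2     pos=(+0.102,+0.046) vel=(+0.000,+0.000) ωy=+0.00 pitch=+90.0°
  b3     pos=(+0.330,+0.037) vel=(+0.000,+0.000) ωy=+0.00 pitch=+180.0°

Key-timestep trajectory:
   step    t(s)  b1.x    b1.z    b1.vx   b1.vz   b2.x    b2.z    b2.vx   b2.vz   b3.x    b3.z    b3.vx   b3.vz 
     31  0.1297   +0.000  +0.037  -0.001  +0.000   +0.072  +0.109  +0.345  -0.127   +0.157  +0.145  +0.730  -0.974
     62  0.2594   +0.000  +0.037  +0.000  +0.000   +0.101  +0.047  -0.012  +0.023   +0.248  +0.070  +0.394  +0.124
     93  0.3891   +0.000  +0.037  +0.000  +0.000   +0.102  +0.046  +0.000  +0.000   +0.295  +0.066  +0.509  -0.251


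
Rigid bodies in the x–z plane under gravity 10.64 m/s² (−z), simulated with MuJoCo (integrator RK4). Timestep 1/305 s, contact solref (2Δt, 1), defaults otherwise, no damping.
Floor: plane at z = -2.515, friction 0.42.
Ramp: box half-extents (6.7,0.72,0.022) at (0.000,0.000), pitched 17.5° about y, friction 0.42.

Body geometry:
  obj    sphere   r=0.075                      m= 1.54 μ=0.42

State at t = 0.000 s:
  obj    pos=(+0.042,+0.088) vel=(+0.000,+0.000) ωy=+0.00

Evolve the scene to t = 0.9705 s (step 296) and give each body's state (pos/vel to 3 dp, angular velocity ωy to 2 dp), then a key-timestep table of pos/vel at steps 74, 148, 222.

State at t = 0.9705 s:
  obj    pos=(+1.069,-0.235) vel=(+2.115,-0.667) ωy=+29.57

Key-timestep trajectory:
   step    t(s)  obj.x    obj.z    obj.vx   obj.vz 
     74  0.2426   +0.106  +0.068  +0.529  -0.167
    148  0.4852   +0.299  +0.008  +1.058  -0.333
    222  0.7279   +0.620  -0.094  +1.587  -0.500


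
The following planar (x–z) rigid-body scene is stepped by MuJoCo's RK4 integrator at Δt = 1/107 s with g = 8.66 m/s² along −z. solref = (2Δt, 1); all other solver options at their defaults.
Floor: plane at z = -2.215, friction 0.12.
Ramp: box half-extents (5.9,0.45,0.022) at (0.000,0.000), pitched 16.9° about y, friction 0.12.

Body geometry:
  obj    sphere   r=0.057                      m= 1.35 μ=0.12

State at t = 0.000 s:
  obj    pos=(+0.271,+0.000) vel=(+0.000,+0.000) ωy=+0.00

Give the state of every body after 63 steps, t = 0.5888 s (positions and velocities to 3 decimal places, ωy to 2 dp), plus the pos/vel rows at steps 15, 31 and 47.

State at t = 0.5888 s:
  obj    pos=(+0.569,-0.090) vel=(+1.013,-0.308) ωy=+18.56

Key-timestep trajectory:
   step    t(s)  obj.x    obj.z    obj.vx   obj.vz 
     15  0.1402   +0.288  -0.005  +0.241  -0.073
     31  0.2897   +0.343  -0.022  +0.499  -0.152
     47  0.4393   +0.437  -0.050  +0.756  -0.230


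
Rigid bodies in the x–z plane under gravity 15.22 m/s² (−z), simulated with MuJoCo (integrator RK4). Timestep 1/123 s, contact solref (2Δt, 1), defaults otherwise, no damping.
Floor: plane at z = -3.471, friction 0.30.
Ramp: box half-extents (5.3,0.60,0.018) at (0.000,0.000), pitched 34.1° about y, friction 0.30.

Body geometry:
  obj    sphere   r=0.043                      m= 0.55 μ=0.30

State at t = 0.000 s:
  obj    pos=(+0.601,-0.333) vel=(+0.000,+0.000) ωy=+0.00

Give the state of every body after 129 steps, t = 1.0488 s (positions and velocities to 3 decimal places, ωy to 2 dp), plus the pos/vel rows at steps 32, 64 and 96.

State at t = 1.0488 s:
  obj    pos=(+3.377,-2.213) vel=(+5.293,-3.584) ωy=+148.61

Key-timestep trajectory:
   step    t(s)  obj.x    obj.z    obj.vx   obj.vz 
     32  0.2602   +0.772  -0.449  +1.314  -0.889
     64  0.5203   +1.284  -0.796  +2.626  -1.778
     96  0.7805   +2.139  -1.374  +3.939  -2.667


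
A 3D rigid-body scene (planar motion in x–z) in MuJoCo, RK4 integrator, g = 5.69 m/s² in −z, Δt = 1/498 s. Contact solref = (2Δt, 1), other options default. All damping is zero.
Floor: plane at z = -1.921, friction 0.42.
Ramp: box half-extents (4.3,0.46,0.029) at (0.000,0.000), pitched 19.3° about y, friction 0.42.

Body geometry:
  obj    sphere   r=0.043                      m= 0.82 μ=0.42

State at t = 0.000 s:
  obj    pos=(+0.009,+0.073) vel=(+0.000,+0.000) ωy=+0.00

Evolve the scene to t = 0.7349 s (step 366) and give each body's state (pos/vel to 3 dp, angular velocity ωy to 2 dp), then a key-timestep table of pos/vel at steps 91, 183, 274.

State at t = 0.7349 s:
  obj    pos=(+0.351,-0.047) vel=(+0.932,-0.326) ωy=+22.96

Key-timestep trajectory:
   step    t(s)  obj.x    obj.z    obj.vx   obj.vz 
     91  0.1827   +0.030  +0.066  +0.232  -0.081
    183  0.3675   +0.095  +0.043  +0.466  -0.163
    274  0.5502   +0.201  +0.006  +0.698  -0.244


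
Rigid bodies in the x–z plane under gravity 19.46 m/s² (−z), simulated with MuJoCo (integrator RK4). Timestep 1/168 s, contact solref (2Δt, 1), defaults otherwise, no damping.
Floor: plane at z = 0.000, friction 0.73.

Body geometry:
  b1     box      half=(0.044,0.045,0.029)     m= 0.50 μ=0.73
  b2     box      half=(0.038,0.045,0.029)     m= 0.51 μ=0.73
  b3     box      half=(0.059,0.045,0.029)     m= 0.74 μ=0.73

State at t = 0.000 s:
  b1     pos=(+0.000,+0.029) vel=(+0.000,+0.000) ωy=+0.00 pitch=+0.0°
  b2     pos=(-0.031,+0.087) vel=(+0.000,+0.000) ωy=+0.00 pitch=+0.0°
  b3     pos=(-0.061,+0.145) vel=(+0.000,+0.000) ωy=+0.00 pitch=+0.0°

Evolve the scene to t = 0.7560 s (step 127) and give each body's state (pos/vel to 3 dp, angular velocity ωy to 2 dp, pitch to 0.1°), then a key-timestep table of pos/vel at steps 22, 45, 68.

State at t = 0.7560 s:
  b1     pos=(+0.000,+0.029) vel=(+0.000,+0.000) ωy=+0.00 pitch=+0.0°
  b2     pos=(-0.078,+0.038) vel=(+0.000,+0.000) ωy=+0.00 pitch=-90.0°
  b3     pos=(-0.255,+0.029) vel=(+0.000,+0.000) ωy=+0.00 pitch=+180.0°

Key-timestep trajectory:
   step    t(s)  b1.x    b1.z    b1.vx   b1.vz   b2.x    b2.z    b2.vx   b2.vz   b3.x    b3.z    b3.vx   b3.vz 
     22  0.1310   +0.000  +0.029  +0.002  +0.000   -0.037  +0.089  -0.117  +0.027   -0.079  +0.139  -0.314  -0.128
     45  0.2679   +0.000  +0.029  +0.000  +0.000   -0.077  +0.060  -0.412  -0.997   -0.155  +0.059  -0.817  -0.110
     68  0.4048   +0.000  +0.029  +0.000  +0.000   -0.078  +0.038  +0.001  +0.001   -0.237  +0.048  -0.686  -0.592


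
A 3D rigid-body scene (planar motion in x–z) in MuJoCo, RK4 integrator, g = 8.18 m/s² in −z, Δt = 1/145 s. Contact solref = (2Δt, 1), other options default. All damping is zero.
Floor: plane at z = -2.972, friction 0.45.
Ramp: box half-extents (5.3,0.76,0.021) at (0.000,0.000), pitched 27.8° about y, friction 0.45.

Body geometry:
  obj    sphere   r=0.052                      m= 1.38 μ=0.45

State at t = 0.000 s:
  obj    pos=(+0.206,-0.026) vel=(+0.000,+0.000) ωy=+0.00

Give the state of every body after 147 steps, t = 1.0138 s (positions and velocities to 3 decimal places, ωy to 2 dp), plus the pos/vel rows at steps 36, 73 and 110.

State at t = 1.0138 s:
  obj    pos=(+1.445,-0.679) vel=(+2.444,-1.288) ωy=+53.12

Key-timestep trajectory:
   step    t(s)  obj.x    obj.z    obj.vx   obj.vz 
     36  0.2483   +0.280  -0.065  +0.599  -0.316
     73  0.5034   +0.512  -0.187  +1.214  -0.640
    110  0.7586   +0.900  -0.392  +1.829  -0.964


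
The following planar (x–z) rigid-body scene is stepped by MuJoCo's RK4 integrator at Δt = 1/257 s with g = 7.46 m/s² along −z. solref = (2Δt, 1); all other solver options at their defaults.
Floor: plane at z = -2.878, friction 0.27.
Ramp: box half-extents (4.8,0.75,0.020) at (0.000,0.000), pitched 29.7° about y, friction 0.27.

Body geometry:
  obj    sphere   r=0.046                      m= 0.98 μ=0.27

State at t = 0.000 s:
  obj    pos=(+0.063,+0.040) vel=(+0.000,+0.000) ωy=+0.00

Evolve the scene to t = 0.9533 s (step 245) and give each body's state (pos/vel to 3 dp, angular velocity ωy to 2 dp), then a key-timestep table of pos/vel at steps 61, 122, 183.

State at t = 0.9533 s:
  obj    pos=(+1.105,-0.554) vel=(+2.186,-1.247) ωy=+54.70

Key-timestep trajectory:
   step    t(s)  obj.x    obj.z    obj.vx   obj.vz 
     61  0.2374   +0.128  +0.003  +0.544  -0.311
    122  0.4747   +0.321  -0.107  +1.089  -0.621
    183  0.7121   +0.645  -0.292  +1.633  -0.931


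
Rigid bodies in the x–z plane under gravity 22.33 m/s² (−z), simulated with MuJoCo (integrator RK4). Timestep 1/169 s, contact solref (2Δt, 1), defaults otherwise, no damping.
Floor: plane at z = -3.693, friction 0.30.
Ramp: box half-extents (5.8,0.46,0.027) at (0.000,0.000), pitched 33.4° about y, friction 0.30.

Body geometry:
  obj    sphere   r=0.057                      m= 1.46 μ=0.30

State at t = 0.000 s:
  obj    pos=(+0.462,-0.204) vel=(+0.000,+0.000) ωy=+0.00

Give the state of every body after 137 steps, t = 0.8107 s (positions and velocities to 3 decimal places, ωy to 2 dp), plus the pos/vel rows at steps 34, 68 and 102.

State at t = 0.8107 s:
  obj    pos=(+2.871,-1.792) vel=(+5.942,-3.918) ωy=+124.83

Key-timestep trajectory:
   step    t(s)  obj.x    obj.z    obj.vx   obj.vz 
     34  0.2012   +0.611  -0.302  +1.475  -0.973
     68  0.4024   +1.056  -0.595  +2.950  -1.945
    102  0.6036   +1.797  -1.085  +4.424  -2.917


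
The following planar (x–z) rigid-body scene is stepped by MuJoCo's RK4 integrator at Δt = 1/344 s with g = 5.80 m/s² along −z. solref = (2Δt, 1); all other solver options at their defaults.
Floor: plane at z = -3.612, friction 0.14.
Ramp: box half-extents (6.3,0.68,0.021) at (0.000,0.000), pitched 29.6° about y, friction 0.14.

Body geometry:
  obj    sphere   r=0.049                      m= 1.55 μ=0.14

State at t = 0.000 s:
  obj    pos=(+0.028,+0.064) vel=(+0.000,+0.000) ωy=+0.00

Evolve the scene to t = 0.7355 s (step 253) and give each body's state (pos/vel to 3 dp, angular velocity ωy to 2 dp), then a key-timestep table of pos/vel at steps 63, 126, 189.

State at t = 0.7355 s:
  obj    pos=(+0.538,-0.225) vel=(+1.387,-0.778) ωy=+26.35

Key-timestep trajectory:
   step    t(s)  obj.x    obj.z    obj.vx   obj.vz 
     63  0.1831   +0.060  +0.046  +0.348  -0.196
    126  0.3663   +0.155  -0.008  +0.690  -0.396
    189  0.5494   +0.313  -0.098  +1.035  -0.587


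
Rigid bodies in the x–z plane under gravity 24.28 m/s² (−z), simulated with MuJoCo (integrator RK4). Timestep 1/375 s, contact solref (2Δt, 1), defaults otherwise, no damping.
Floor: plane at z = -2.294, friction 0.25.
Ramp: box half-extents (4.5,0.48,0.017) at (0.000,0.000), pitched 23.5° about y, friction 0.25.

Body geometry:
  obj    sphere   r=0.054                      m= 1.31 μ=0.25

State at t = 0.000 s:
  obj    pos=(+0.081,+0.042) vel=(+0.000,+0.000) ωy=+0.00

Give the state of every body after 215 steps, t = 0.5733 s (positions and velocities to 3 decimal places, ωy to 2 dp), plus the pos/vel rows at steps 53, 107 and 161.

State at t = 0.5733 s:
  obj    pos=(+1.123,-0.411) vel=(+3.636,-1.581) ωy=+73.41

Key-timestep trajectory:
   step    t(s)  obj.x    obj.z    obj.vx   obj.vz 
     53  0.1413   +0.144  +0.015  +0.896  -0.390
    107  0.2853   +0.339  -0.070  +1.810  -0.787
    161  0.4293   +0.666  -0.212  +2.723  -1.184


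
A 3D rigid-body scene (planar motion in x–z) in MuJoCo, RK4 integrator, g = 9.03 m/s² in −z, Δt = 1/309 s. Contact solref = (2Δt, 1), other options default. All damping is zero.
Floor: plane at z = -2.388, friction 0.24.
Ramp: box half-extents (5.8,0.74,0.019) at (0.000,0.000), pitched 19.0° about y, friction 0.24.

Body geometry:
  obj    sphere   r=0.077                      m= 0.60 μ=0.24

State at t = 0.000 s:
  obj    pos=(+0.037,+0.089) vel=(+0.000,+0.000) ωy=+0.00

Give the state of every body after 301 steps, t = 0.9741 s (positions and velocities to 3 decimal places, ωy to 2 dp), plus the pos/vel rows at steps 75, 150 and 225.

State at t = 0.9741 s:
  obj    pos=(+0.979,-0.236) vel=(+1.934,-0.666) ωy=+26.56

Key-timestep trajectory:
   step    t(s)  obj.x    obj.z    obj.vx   obj.vz 
     75  0.2427   +0.095  +0.069  +0.482  -0.166
    150  0.4854   +0.271  +0.008  +0.964  -0.332
    225  0.7282   +0.563  -0.092  +1.446  -0.498


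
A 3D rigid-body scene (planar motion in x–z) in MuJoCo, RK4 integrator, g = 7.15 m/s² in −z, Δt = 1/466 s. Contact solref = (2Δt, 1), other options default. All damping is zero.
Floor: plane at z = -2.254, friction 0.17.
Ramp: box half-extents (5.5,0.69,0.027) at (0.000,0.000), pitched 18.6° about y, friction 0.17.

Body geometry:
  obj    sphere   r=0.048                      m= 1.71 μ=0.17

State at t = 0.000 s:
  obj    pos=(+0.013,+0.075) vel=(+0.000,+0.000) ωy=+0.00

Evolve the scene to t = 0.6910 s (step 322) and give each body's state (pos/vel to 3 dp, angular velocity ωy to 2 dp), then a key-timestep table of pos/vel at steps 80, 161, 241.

State at t = 0.6910 s:
  obj    pos=(+0.382,-0.049) vel=(+1.067,-0.359) ωy=+23.45

Key-timestep trajectory:
   step    t(s)  obj.x    obj.z    obj.vx   obj.vz 
     80  0.1717   +0.036  +0.067  +0.265  -0.089
    161  0.3455   +0.105  +0.044  +0.533  -0.180
    241  0.5172   +0.219  +0.005  +0.798  -0.269


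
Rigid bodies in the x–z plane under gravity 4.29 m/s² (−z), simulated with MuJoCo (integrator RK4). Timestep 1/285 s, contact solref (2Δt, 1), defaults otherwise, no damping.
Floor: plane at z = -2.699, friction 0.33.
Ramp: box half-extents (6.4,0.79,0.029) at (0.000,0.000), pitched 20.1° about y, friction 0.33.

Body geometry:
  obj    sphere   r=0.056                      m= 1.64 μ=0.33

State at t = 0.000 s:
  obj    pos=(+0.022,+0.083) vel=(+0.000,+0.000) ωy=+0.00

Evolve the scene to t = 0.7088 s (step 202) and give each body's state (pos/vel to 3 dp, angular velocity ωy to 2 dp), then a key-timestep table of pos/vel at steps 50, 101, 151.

State at t = 0.7088 s:
  obj    pos=(+0.270,-0.008) vel=(+0.701,-0.257) ωy=+13.33

Key-timestep trajectory:
   step    t(s)  obj.x    obj.z    obj.vx   obj.vz 
     50  0.1754   +0.037  +0.077  +0.174  -0.064
    101  0.3544   +0.084  +0.060  +0.350  -0.128
    151  0.5298   +0.161  +0.032  +0.524  -0.192


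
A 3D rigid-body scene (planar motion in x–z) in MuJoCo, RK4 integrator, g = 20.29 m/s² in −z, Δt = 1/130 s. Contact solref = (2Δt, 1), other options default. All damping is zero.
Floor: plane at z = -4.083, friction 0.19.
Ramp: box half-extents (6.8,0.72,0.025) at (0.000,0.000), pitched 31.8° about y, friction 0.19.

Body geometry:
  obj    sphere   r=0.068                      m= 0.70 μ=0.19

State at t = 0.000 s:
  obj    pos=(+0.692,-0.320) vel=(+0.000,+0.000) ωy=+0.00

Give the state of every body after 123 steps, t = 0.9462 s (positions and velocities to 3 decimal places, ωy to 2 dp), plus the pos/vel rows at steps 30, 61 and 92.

State at t = 0.9462 s:
  obj    pos=(+3.598,-2.122) vel=(+6.142,-3.808) ωy=+106.21

Key-timestep trajectory:
   step    t(s)  obj.x    obj.z    obj.vx   obj.vz 
     30  0.2308   +0.865  -0.427  +1.499  -0.929
     61  0.4692   +1.407  -0.763  +3.047  -1.889
     92  0.7077   +2.318  -1.328  +4.594  -2.849
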